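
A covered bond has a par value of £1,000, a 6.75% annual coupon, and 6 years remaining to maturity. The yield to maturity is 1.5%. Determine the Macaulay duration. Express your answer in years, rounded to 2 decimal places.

5.25 years

Periodic yield y = 0.015. Discount each cash flow and weight by its year:
  t   CF        PV=CF/(1+0.015)^t    t·PV
  1        67.50        66.5025        66.5025
  2        67.50        65.5197       131.0393
  3        67.50        64.5514       193.6542
  4        67.50        63.5974       254.3897
  5        67.50        62.6576       313.2879
  6     1,067.50       976.2738     5,857.6427
  Σ                  1,299.1023     6,816.5163
Price P = Σ PV = 1,299.1023.
Macaulay duration = Σ(t·PV) / P = 6,816.5163 / 1,299.1023 = 5.24710 years.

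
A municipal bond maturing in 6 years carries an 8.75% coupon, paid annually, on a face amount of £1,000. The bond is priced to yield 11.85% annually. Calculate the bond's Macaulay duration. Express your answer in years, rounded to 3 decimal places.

4.830 years

Periodic yield y = 0.1185. Discount each cash flow and weight by its year:
  t   CF        PV=CF/(1+0.1185)^t    t·PV
  1        87.50        78.2298        78.2298
  2        87.50        69.9417       139.8834
  3        87.50        62.5317       187.5950
  4        87.50        55.9067       223.6269
  5        87.50        49.9837       249.9183
  6     1,087.50       555.4095     3,332.4572
  Σ                    872.0031     4,211.7107
Price P = Σ PV = 872.0031.
Macaulay duration = Σ(t·PV) / P = 4,211.7107 / 872.0031 = 4.82993 years.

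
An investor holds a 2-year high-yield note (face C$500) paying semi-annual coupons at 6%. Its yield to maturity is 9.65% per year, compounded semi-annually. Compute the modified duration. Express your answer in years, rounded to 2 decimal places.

Periodic yield y = 0.04825. First find Macaulay duration:
  t   CF        PV=CF/(1+0.04825)^t    t·PV
  1        15.00        14.3096        14.3096
  2        15.00        13.6509        27.3018
  3        15.00        13.0226        39.0677
  4       515.00       426.5282     1,706.1128
  Σ                    467.5112     1,786.7919
P = 467.5112; Macaulay duration = 1,786.7919 / 467.5112 = 3.82192 half-year periods = 1.91096 years.
Modified duration = D_Mac / (1 + y) = 1.91096 / 1.04825 = 1.82300 years.

1.82 years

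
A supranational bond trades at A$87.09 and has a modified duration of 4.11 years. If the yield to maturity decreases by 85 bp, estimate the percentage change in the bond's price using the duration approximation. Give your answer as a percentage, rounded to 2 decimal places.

Duration approximation: ΔP/P ≈ -D_mod · Δy = -4.11 × (-0.0085) = +0.034935.
As a percentage: +3.4935%.

+3.49%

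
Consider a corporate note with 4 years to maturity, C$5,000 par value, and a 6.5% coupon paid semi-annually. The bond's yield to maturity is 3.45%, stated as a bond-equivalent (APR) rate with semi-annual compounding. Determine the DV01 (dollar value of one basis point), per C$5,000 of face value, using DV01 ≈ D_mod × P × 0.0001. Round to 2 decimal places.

Periodic yield y = 0.01725.
  t   CF        PV=CF/(1+0.01725)^t    t·PV
  1       162.50       159.7444       159.7444
  2       162.50       157.0355       314.0711
  3       162.50       154.3726       463.1179
  4       162.50       151.7548       607.0194
  5       162.50       149.1815       745.9073
  6       162.50       146.6517       879.9103
  7       162.50       144.1649     1,009.1542
  8     5,162.50     4,502.3420    36,018.7356
  Σ                  5,565.2474    40,197.6602
P = 5,565.2474; D_Mac = 7.22298 half-year periods = 3.61149 yrs; D_mod = 3.55025 yrs.
DV01 ≈ 3.55025 × 5,565.2474 × 0.0001 = 1.975800.

C$1.98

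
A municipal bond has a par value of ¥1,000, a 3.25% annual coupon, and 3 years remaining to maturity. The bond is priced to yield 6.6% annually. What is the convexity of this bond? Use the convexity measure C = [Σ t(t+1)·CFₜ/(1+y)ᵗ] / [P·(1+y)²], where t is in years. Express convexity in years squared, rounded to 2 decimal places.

With y = 0.066:
  t   CF        PV=CF/(1+0.066)^t    t·PV        t(t+1)·PV
  1        32.50        30.4878        30.4878          60.9756
  2        32.50        28.6002        57.2004         171.6012
  3     1,032.50       852.3509     2,557.0528      10,228.2113
  Σ                    911.4389     2,644.7410      10,460.7881
P = 911.4389.
Convexity = Σ t(t+1)·PV / [P·(1+y)²] = 10,460.7881 / (911.4389 × 1.136356) = 10.10002.

10.10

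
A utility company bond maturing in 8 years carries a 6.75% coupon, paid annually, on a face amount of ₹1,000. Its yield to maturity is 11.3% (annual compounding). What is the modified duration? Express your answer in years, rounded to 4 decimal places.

Periodic yield y = 0.113. First find Macaulay duration:
  t   CF        PV=CF/(1+0.113)^t    t·PV
  1        67.50        60.6469        60.6469
  2        67.50        54.4896       108.9792
  3        67.50        48.9574       146.8722
  4        67.50        43.9869       175.9475
  5        67.50        39.5210       197.6050
  6        67.50        35.5085       213.0512
  7        67.50        31.9034       223.3241
  8     1,067.50       453.3218     3,626.5741
  Σ                    768.3355     4,753.0002
P = 768.3355; Macaulay duration = 4,753.0002 / 768.3355 = 6.18610 years.
Modified duration = D_Mac / (1 + y) = 6.18610 / 1.113 = 5.55804 years.

5.5580 years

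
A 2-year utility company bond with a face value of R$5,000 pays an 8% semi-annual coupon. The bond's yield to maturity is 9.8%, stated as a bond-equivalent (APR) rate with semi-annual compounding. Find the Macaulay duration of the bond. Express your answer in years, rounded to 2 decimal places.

1.89 years

Periodic yield y = 0.049. Discount each cash flow and weight by its period:
  t   CF        PV=CF/(1+0.049)^t    t·PV
  1       200.00       190.6578       190.6578
  2       200.00       181.7519       363.5038
  3       200.00       173.2621       519.7862
  4     5,200.00     4,294.3891    17,177.5564
  Σ                  4,840.0609    18,251.5042
Price P = Σ PV = 4,840.0609.
Macaulay duration = Σ(t·PV) / P = 18,251.5042 / 4,840.0609 = 3.77092 half-year periods.
In years: 3.77092 / 2 = 1.88546 years.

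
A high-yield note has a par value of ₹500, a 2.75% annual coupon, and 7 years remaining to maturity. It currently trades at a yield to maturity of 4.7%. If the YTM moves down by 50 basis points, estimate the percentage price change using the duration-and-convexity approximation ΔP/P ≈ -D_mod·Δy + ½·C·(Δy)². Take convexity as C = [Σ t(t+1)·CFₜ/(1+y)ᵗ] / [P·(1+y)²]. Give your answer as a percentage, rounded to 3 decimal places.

With y = 0.047:
  t   CF        PV=CF/(1+0.047)^t    t·PV        t(t+1)·PV
  1        13.75        13.1328        13.1328          26.2655
  2        13.75        12.5432        25.0865          75.2594
  3        13.75        11.9802        35.9405         143.7619
  4        13.75        11.4424        45.7695         228.8474
  5        13.75        10.9287        54.6436         327.8616
  6        13.75        10.4381        62.6288         438.4014
  7       513.75       372.4990     2,607.4927      20,859.9417
  Σ                    442.9643     2,844.6943      22,100.3389
P = 442.9643; D_Mac = 6.42195 yrs; D_mod = 6.13367 yrs; C = 45.51314.
Duration effect: -6.13367 × (-0.005) = +0.030668
Convexity effect: 0.5 × 45.51314 × (-0.005)² = +0.0005689
ΔP/P ≈ +0.030668 + 0.0005689 = +0.031237 = +3.1237%.

+3.124%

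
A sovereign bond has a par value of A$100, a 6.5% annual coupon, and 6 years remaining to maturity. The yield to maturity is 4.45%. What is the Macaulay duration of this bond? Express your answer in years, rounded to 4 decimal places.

5.2024 years

Periodic yield y = 0.0445. Discount each cash flow and weight by its year:
  t   CF        PV=CF/(1+0.0445)^t    t·PV
  1         6.50         6.2231         6.2231
  2         6.50         5.9579        11.9159
  3         6.50         5.7041        17.1123
  4         6.50         5.4611        21.8444
  5         6.50         5.2284        26.1421
  6       106.50        82.0161       492.0964
  Σ                    110.5907       575.3342
Price P = Σ PV = 110.5907.
Macaulay duration = Σ(t·PV) / P = 575.3342 / 110.5907 = 5.20237 years.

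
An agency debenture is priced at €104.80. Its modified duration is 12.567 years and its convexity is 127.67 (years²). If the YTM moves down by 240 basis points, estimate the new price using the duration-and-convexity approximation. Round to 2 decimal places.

€140.26

Duration effect: -D_mod·Δy = -12.567 × (-0.024) = +0.301608
Convexity effect: ½·C·(Δy)² = 0.5 × 127.67 × (-0.024)² = +0.03676896
ΔP/P ≈ +0.301608 + 0.03676896 = +0.33837696
New price ≈ 104.80 × (1 + 0.33837696) = 140.261905408.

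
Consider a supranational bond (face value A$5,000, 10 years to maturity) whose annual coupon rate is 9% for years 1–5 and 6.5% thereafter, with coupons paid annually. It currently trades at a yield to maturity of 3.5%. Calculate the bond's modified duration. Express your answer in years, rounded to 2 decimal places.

Periodic yield y = 0.035. First find Macaulay duration:
  t   CF        PV=CF/(1+0.035)^t    t·PV
  1       450.00       434.7826       434.7826
  2       450.00       420.0798       840.1596
  3       450.00       405.8742     1,217.6227
  4       450.00       392.1490     1,568.5960
  5       450.00       378.8879     1,894.4396
  6       325.00       264.3877     1,586.3263
  7       325.00       255.4471     1,788.1294
  8       325.00       246.8088     1,974.4700
  9       325.00       238.4626     2,146.1631
  10    5,325.00     3,774.9927    37,749.9268
  Σ                  6,811.8723    51,200.6162
P = 6,811.8723; Macaulay duration = 51,200.6162 / 6,811.8723 = 7.51638 years.
Modified duration = D_Mac / (1 + y) = 7.51638 / 1.035 = 7.26220 years.

7.26 years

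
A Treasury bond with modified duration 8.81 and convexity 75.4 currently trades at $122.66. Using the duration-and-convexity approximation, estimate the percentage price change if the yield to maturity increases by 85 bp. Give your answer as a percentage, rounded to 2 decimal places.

Duration effect: -D_mod·Δy = -8.81 × (+0.0085) = -0.074885
Convexity effect: ½·C·(Δy)² = 0.5 × 75.4 × (0.0085)² = +0.002723825
ΔP/P ≈ -0.074885 + 0.002723825 = -0.072161175
= -7.2161175%.

-7.22%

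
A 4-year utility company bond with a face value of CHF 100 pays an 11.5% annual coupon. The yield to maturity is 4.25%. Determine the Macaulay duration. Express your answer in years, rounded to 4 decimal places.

3.4895 years

Periodic yield y = 0.0425. Discount each cash flow and weight by its year:
  t   CF        PV=CF/(1+0.0425)^t    t·PV
  1        11.50        11.0312        11.0312
  2        11.50        10.5815        21.1629
  3        11.50        10.1501        30.4503
  4       111.50        94.3997       377.5988
  Σ                    126.1624       440.2432
Price P = Σ PV = 126.1624.
Macaulay duration = Σ(t·PV) / P = 440.2432 / 126.1624 = 3.48950 years.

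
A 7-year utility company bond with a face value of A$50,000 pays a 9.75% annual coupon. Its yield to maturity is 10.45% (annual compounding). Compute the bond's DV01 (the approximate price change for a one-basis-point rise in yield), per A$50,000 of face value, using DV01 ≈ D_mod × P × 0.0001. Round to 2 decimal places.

Periodic yield y = 0.1045.
  t   CF        PV=CF/(1+0.1045)^t    t·PV
  1     4,875.00     4,413.7619     4,413.7619
  2     4,875.00     3,996.1629     7,992.3257
  3     4,875.00     3,618.0741    10,854.2224
  4     4,875.00     3,275.7575    13,103.0299
  5     4,875.00     2,965.8284    14,829.1420
  6     4,875.00     2,685.2226    16,111.3358
  7    54,875.00    27,366.1997   191,563.3979
  Σ                 48,321.0071   258,867.2155
P = 48,321.0071; D_Mac = 5.35724 yrs; D_mod = 4.85038 yrs.
DV01 ≈ 4.85038 × 48,321.0071 × 0.0001 = 23.437503.

A$23.44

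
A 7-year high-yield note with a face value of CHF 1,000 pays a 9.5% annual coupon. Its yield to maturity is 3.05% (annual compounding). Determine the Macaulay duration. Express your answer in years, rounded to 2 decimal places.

Periodic yield y = 0.0305. Discount each cash flow and weight by its year:
  t   CF        PV=CF/(1+0.0305)^t    t·PV
  1        95.00        92.1883        92.1883
  2        95.00        89.4597       178.9195
  3        95.00        86.8120       260.4359
  4        95.00        84.2426       336.9703
  5        95.00        81.7492       408.7461
  6        95.00        79.3297       475.9780
  7     1,095.00       887.3157     6,211.2096
  Σ                  1,401.0971     7,964.4477
Price P = Σ PV = 1,401.0971.
Macaulay duration = Σ(t·PV) / P = 7,964.4477 / 1,401.0971 = 5.68444 years.

5.68 years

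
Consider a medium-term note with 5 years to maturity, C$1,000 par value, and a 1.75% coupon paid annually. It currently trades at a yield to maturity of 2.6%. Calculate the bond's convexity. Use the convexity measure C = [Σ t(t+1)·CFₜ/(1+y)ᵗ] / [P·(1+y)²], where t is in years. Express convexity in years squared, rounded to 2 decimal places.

With y = 0.026:
  t   CF        PV=CF/(1+0.026)^t    t·PV        t(t+1)·PV
  1        17.50        17.0565        17.0565          34.1131
  2        17.50        16.6243        33.2486          99.7458
  3        17.50        16.2030        48.6091         194.4362
  4        17.50        15.7924        63.1697         315.8483
  5     1,017.50       894.9476     4,474.7381      26,848.4284
  Σ                    960.6239     4,636.8219      27,492.5718
P = 960.6239.
Convexity = Σ t(t+1)·PV / [P·(1+y)²] = 27,492.5718 / (960.6239 × 1.052676) = 27.18737.

27.19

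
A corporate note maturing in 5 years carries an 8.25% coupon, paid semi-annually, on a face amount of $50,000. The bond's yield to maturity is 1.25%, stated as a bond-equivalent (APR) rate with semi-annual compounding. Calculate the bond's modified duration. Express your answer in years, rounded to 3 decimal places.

Periodic yield y = 0.00625. First find Macaulay duration:
  t   CF        PV=CF/(1+0.00625)^t    t·PV
  1     2,062.50     2,049.6894     2,049.6894
  2     2,062.50     2,036.9585     4,073.9169
  3     2,062.50     2,024.3065     6,072.9196
  4     2,062.50     2,011.7332     8,046.9328
  5     2,062.50     1,999.2380     9,996.1898
  6     2,062.50     1,986.8203    11,920.9220
  7     2,062.50     1,974.4798    13,821.3589
  8     2,062.50     1,962.2160    15,697.7279
  9     2,062.50     1,950.0283    17,550.2548
  10   52,062.50    48,917.7063   489,177.0627
  Σ                 66,913.1763   578,406.9749
P = 66,913.1763; Macaulay duration = 578,406.9749 / 66,913.1763 = 8.64414 half-year periods = 4.32207 years.
Modified duration = D_Mac / (1 + y) = 4.32207 / 1.00625 = 4.29523 years.

4.295 years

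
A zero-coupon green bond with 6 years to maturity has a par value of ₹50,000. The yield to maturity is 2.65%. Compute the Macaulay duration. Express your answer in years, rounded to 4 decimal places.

A zero-coupon bond has a single cash flow at maturity, so its Macaulay duration equals its maturity: 6 years.

6.0000 years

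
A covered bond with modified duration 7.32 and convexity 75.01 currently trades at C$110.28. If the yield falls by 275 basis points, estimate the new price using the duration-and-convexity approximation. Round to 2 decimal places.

C$135.61

Duration effect: -D_mod·Δy = -7.32 × (-0.0275) = +0.201300
Convexity effect: ½·C·(Δy)² = 0.5 × 75.01 × (-0.0275)² = +0.02836315625
ΔP/P ≈ +0.201300 + 0.02836315625 = +0.22966315625
New price ≈ 110.28 × (1 + 0.22966315625) = 135.60725287125.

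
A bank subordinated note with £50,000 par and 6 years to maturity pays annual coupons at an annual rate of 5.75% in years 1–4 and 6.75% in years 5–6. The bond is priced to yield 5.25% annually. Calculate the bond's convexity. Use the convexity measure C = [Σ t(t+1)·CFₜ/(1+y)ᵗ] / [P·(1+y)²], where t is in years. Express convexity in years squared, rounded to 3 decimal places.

31.674

With y = 0.0525:
  t   CF        PV=CF/(1+0.0525)^t    t·PV        t(t+1)·PV
  1     2,875.00     2,731.5914     2,731.5914       5,463.1829
  2     2,875.00     2,595.3363     5,190.6726      15,572.0178
  3     2,875.00     2,465.8777     7,397.6331      29,590.5326
  4     2,875.00     2,342.8767     9,371.5067      46,857.5337
  5     3,375.00     2,613.1435    13,065.7174      78,394.3041
  6    53,375.00    39,264.9692   235,589.8151   1,649,128.7059
  Σ                 52,013.7948   273,346.9364   1,825,006.2770
P = 52,013.7948.
Convexity = Σ t(t+1)·PV / [P·(1+y)²] = 1,825,006.2770 / (52,013.7948 × 1.107756) = 31.67391.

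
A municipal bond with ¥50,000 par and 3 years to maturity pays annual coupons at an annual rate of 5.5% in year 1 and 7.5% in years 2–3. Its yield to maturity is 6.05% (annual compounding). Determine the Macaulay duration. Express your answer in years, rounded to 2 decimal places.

Periodic yield y = 0.0605. Discount each cash flow and weight by its year:
  t   CF        PV=CF/(1+0.0605)^t    t·PV
  1     2,750.00     2,593.1165     2,593.1165
  2     3,750.00     3,334.3403     6,668.6806
  3    53,750.00    45,065.7341   135,197.2023
  Σ                 50,993.1909   144,458.9994
Price P = Σ PV = 50,993.1909.
Macaulay duration = Σ(t·PV) / P = 144,458.9994 / 50,993.1909 = 2.83291 years.

2.83 years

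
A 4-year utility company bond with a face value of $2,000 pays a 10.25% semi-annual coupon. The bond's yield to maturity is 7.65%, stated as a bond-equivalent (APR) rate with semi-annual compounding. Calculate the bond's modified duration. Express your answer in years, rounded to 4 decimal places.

3.2840 years

Periodic yield y = 0.03825. First find Macaulay duration:
  t   CF        PV=CF/(1+0.03825)^t    t·PV
  1       102.50        98.7238        98.7238
  2       102.50        95.0867       190.1735
  3       102.50        91.5837       274.7510
  4       102.50        88.2097       352.8386
  5       102.50        84.9599       424.7997
  6       102.50        81.8299       490.9796
  7       102.50        78.8153       551.7068
  8     2,102.50     1,557.1143    12,456.9142
  Σ                  2,176.3233    14,840.8872
P = 2,176.3233; Macaulay duration = 14,840.8872 / 2,176.3233 = 6.81925 half-year periods = 3.40962 years.
Modified duration = D_Mac / (1 + y) = 3.40962 / 1.03825 = 3.28401 years.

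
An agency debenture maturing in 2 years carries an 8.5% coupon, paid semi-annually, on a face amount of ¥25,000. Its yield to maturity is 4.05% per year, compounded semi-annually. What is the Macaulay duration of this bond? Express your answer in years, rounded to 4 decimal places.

Periodic yield y = 0.02025. Discount each cash flow and weight by its period:
  t   CF        PV=CF/(1+0.02025)^t    t·PV
  1     1,062.50     1,041.4114     1,041.4114
  2     1,062.50     1,020.7414     2,041.4828
  3     1,062.50     1,000.4817     3,001.4450
  4    26,062.50    24,054.1303    96,216.5211
  Σ                 27,116.7647   102,300.8602
Price P = Σ PV = 27,116.7647.
Macaulay duration = Σ(t·PV) / P = 102,300.8602 / 27,116.7647 = 3.77261 half-year periods.
In years: 3.77261 / 2 = 1.88630 years.

1.8863 years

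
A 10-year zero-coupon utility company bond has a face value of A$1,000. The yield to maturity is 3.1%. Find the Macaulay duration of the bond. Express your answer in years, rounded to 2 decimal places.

10.00 years

A zero-coupon bond has a single cash flow at maturity, so its Macaulay duration equals its maturity: 10 years.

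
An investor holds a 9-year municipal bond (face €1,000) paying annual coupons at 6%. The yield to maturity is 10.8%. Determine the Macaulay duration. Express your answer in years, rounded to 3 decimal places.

Periodic yield y = 0.108. Discount each cash flow and weight by its year:
  t   CF        PV=CF/(1+0.108)^t    t·PV
  1        60.00        54.1516        54.1516
  2        60.00        48.8733        97.7466
  3        60.00        44.1095       132.3284
  4        60.00        39.8100       159.2400
  5        60.00        35.9296       179.6480
  6        60.00        32.4274       194.5647
  7        60.00        29.2666       204.8665
  8        60.00        26.4139       211.3115
  9     1,060.00       421.1609     3,790.4479
  Σ                    732.1429     5,024.3053
Price P = Σ PV = 732.1429.
Macaulay duration = Σ(t·PV) / P = 5,024.3053 / 732.1429 = 6.86247 years.

6.862 years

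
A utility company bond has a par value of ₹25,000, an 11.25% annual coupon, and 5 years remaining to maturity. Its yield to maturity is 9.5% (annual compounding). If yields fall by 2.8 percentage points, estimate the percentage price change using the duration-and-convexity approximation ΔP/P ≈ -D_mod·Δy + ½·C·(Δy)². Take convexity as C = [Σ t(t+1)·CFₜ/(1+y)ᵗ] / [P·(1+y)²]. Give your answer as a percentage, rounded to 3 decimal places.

+11.281%

With y = 0.095:
  t   CF        PV=CF/(1+0.095)^t    t·PV        t(t+1)·PV
  1     2,812.50     2,568.4932     2,568.4932       5,136.9863
  2     2,812.50     2,345.6558     4,691.3117      14,073.9351
  3     2,812.50     2,142.1515     6,426.4544      25,705.8175
  4     2,812.50     1,956.3027     7,825.2108      39,126.0540
  5    27,812.50    17,667.2694    88,336.3472     530,018.0832
  Σ                 26,679.8726   109,847.8172     614,060.8761
P = 26,679.8726; D_Mac = 4.11725 yrs; D_mod = 3.76005 yrs; C = 19.19550.
Duration effect: -3.76005 × (-0.028) = +0.105281
Convexity effect: 0.5 × 19.19550 × (-0.028)² = +0.0075246
ΔP/P ≈ +0.105281 + 0.0075246 = +0.112806 = +11.2806%.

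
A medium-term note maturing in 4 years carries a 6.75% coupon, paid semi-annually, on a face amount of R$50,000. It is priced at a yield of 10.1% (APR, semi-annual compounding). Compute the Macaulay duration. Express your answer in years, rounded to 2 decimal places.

3.54 years

Periodic yield y = 0.0505. Discount each cash flow and weight by its period:
  t   CF        PV=CF/(1+0.0505)^t    t·PV
  1     1,687.50     1,606.3779     1,606.3779
  2     1,687.50     1,529.1556     3,058.3111
  3     1,687.50     1,455.6455     4,366.9364
  4     1,687.50     1,385.6692     5,542.6767
  5     1,687.50     1,319.0568     6,595.2840
  6     1,687.50     1,255.6466     7,533.8799
  7     1,687.50     1,195.2848     8,366.9934
  8    51,687.50    34,851.1468   278,809.1741
  Σ                 44,597.9831   315,879.6335
Price P = Σ PV = 44,597.9831.
Macaulay duration = Σ(t·PV) / P = 315,879.6335 / 44,597.9831 = 7.08282 half-year periods.
In years: 7.08282 / 2 = 3.54141 years.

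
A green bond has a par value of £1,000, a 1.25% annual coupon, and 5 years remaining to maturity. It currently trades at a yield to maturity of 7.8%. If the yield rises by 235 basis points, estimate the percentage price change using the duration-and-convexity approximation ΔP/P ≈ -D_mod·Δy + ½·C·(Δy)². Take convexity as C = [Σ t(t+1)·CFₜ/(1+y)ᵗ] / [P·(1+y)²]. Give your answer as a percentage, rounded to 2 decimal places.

With y = 0.078:
  t   CF        PV=CF/(1+0.078)^t    t·PV        t(t+1)·PV
  1        12.50        11.5955        11.5955          23.1911
  2        12.50        10.7565        21.5131          64.5392
  3        12.50         9.9782        29.9347         119.7388
  4        12.50         9.2562        37.0250         185.1250
  5     1,012.50       695.5066     3,477.5328      20,865.1967
  Σ                    737.0931     3,577.6011      21,257.7908
P = 737.0931; D_Mac = 4.85366 yrs; D_mod = 4.50247 yrs; C = 24.81751.
Duration effect: -4.50247 × (+0.0235) = -0.105808
Convexity effect: 0.5 × 24.81751 × (0.0235)² = +0.0068527
ΔP/P ≈ -0.105808 + 0.0068527 = -0.098955 = -9.8955%.

-9.90%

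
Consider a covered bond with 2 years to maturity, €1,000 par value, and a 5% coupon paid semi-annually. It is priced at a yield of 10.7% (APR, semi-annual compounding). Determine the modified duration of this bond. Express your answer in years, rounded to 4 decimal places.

1.8258 years

Periodic yield y = 0.0535. First find Macaulay duration:
  t   CF        PV=CF/(1+0.0535)^t    t·PV
  1        25.00        23.7304        23.7304
  2        25.00        22.5253        45.0506
  3        25.00        21.3814        64.1442
  4     1,025.00       832.1195     3,328.4780
  Σ                    899.7567     3,461.4033
P = 899.7567; Macaulay duration = 3,461.4033 / 899.7567 = 3.84704 half-year periods = 1.92352 years.
Modified duration = D_Mac / (1 + y) = 1.92352 / 1.0535 = 1.82584 years.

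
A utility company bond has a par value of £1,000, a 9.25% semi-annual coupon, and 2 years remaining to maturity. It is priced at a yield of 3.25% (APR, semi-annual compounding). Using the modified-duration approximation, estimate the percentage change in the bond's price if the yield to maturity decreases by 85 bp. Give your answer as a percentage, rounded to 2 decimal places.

+1.57%

Periodic yield y = 0.01625. Modified duration first:
  t   CF        PV=CF/(1+0.01625)^t    t·PV
  1        46.25        45.5105        45.5105
  2        46.25        44.7827        89.5655
  3        46.25        44.0667       132.2000
  4     1,046.25       980.9192     3,923.6768
  Σ                  1,115.2790     4,190.9527
P = 1,115.2790; D_Mac = 3.75776 half-year periods = 1.87888 yrs; D_mod = 1.87888/(1+0.01625) = 1.84884 yrs.
ΔP/P ≈ -D_mod · Δy = -1.84884 × (-0.0085) = +0.015715 = +1.5715%.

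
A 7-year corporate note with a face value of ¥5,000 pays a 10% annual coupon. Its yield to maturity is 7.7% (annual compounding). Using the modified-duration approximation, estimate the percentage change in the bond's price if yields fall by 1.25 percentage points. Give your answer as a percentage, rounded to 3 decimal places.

+6.330%

Periodic yield y = 0.077. Modified duration first:
  t   CF        PV=CF/(1+0.077)^t    t·PV
  1       500.00       464.2526       464.2526
  2       500.00       431.0609       862.1217
  3       500.00       400.2422     1,200.7266
  4       500.00       371.6269     1,486.5078
  5       500.00       345.0575     1,725.2876
  6       500.00       320.3877     1,922.3260
  7     5,500.00     3,272.2974    22,906.0818
  Σ                  5,604.9251    30,567.3040
P = 5,604.9251; D_Mac = 5.45365 yrs; D_mod = 5.45365/(1+0.077) = 5.06374 yrs.
ΔP/P ≈ -D_mod · Δy = -5.06374 × (-0.0125) = +0.063297 = +6.3297%.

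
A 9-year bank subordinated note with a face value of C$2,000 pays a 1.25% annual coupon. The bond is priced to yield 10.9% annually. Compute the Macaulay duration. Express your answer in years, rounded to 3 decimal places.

8.299 years

Periodic yield y = 0.109. Discount each cash flow and weight by its year:
  t   CF        PV=CF/(1+0.109)^t    t·PV
  1        25.00        22.5428        22.5428
  2        25.00        20.3272        40.6543
  3        25.00        18.3293        54.9878
  4        25.00        16.5278        66.1110
  5        25.00        14.9033        74.5165
  6        25.00        13.4385        80.6310
  7        25.00        12.1177        84.8237
  8        25.00        10.9267        87.4133
  9     2,025.00       798.0702     7,182.6321
  Σ                    927.1834     7,694.3126
Price P = Σ PV = 927.1834.
Macaulay duration = Σ(t·PV) / P = 7,694.3126 / 927.1834 = 8.29859 years.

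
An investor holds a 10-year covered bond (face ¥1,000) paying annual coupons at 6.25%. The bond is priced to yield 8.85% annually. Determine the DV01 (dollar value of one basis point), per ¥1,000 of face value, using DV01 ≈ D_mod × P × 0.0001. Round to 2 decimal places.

¥0.57

Periodic yield y = 0.0885.
  t   CF        PV=CF/(1+0.0885)^t    t·PV
  1        62.50        57.4185        57.4185
  2        62.50        52.7501       105.5002
  3        62.50        48.4613       145.3838
  4        62.50        44.5211       178.0846
  5        62.50        40.9014       204.5068
  6        62.50        37.5759       225.4554
  7        62.50        34.5208       241.6457
  8        62.50        31.7141       253.7129
  9        62.50        29.1356       262.2205
  10    1,062.50       455.0348     4,550.3479
  Σ                    832.0335     6,224.2762
P = 832.0335; D_Mac = 7.48080 yrs; D_mod = 6.87258 yrs.
DV01 ≈ 6.87258 × 832.0335 × 0.0001 = 0.571821.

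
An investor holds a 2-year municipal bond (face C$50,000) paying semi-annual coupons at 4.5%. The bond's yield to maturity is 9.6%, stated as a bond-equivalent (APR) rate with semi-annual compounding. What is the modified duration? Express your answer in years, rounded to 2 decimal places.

1.84 years

Periodic yield y = 0.048. First find Macaulay duration:
  t   CF        PV=CF/(1+0.048)^t    t·PV
  1     1,125.00     1,073.4733     1,073.4733
  2     1,125.00     1,024.3066     2,048.6131
  3     1,125.00       977.3918     2,932.1753
  4    51,125.00    42,382.6581   169,530.6323
  Σ                 45,457.8297   175,584.8940
P = 45,457.8297; Macaulay duration = 175,584.8940 / 45,457.8297 = 3.86259 half-year periods = 1.93129 years.
Modified duration = D_Mac / (1 + y) = 1.93129 / 1.048 = 1.84284 years.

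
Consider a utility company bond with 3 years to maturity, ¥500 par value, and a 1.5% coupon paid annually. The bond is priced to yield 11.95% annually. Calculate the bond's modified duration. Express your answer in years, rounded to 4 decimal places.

2.6335 years

Periodic yield y = 0.1195. First find Macaulay duration:
  t   CF        PV=CF/(1+0.1195)^t    t·PV
  1         7.50         6.6994         6.6994
  2         7.50         5.9843        11.9686
  3       507.50       361.7127     1,085.1381
  Σ                    374.3964     1,103.8061
P = 374.3964; Macaulay duration = 1,103.8061 / 374.3964 = 2.94823 years.
Modified duration = D_Mac / (1 + y) = 2.94823 / 1.1195 = 2.63352 years.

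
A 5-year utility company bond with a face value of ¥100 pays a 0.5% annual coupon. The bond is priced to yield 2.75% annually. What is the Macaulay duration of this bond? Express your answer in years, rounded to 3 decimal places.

Periodic yield y = 0.0275. Discount each cash flow and weight by its year:
  t   CF        PV=CF/(1+0.0275)^t    t·PV
  1         0.50         0.4866         0.4866
  2         0.50         0.4736         0.9472
  3         0.50         0.4609         1.3828
  4         0.50         0.4486         1.7943
  5       100.50        87.7520       438.7599
  Σ                     89.6217       443.3708
Price P = Σ PV = 89.6217.
Macaulay duration = Σ(t·PV) / P = 443.3708 / 89.6217 = 4.94714 years.

4.947 years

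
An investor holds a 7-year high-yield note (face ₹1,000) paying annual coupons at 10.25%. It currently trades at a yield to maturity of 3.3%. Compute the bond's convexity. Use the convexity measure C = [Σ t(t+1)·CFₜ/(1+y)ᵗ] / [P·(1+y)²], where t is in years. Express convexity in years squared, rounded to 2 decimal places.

38.74

With y = 0.033:
  t   CF        PV=CF/(1+0.033)^t    t·PV        t(t+1)·PV
  1       102.50        99.2256        99.2256         198.4511
  2       102.50        96.0557       192.1114         576.3343
  3       102.50        92.9871       278.9614       1,115.8457
  4       102.50        90.0166       360.0664       1,800.3319
  5       102.50        87.1409       435.7047       2,614.2283
  6       102.50        84.3572       506.1429       3,543.0006
  7     1,102.50       878.3677     6,148.5738      49,188.5901
  Σ                  1,428.1508     8,020.7862      59,036.7820
P = 1,428.1508.
Convexity = Σ t(t+1)·PV / [P·(1+y)²] = 59,036.7820 / (1,428.1508 × 1.067089) = 38.73896.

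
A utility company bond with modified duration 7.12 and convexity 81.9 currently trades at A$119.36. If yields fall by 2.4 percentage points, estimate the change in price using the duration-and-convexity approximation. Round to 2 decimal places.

+A$23.21

Duration effect: -D_mod·Δy = -7.12 × (-0.024) = +0.170880
Convexity effect: ½·C·(Δy)² = 0.5 × 81.9 × (-0.024)² = +0.0235872
ΔP/P ≈ +0.170880 + 0.0235872 = +0.1944672
ΔP ≈ 119.36 × (+0.1944672) = +23.211604992.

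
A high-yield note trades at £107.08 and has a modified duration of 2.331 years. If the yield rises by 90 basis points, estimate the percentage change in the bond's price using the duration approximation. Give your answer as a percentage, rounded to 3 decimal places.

Duration approximation: ΔP/P ≈ -D_mod · Δy = -2.331 × (+0.009) = -0.020979.
As a percentage: -2.0979%.

-2.098%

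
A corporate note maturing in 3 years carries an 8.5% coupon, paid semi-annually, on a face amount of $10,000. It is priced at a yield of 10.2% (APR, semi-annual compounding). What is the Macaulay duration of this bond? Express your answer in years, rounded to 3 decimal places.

2.703 years

Periodic yield y = 0.051. Discount each cash flow and weight by its period:
  t   CF        PV=CF/(1+0.051)^t    t·PV
  1       425.00       404.3768       404.3768
  2       425.00       384.7543       769.5086
  3       425.00       366.0840     1,098.2521
  4       425.00       348.3197     1,393.2789
  5       425.00       331.4174     1,657.0872
  6    10,425.00     7,734.9902    46,409.9412
  Σ                  9,569.9425    51,732.4447
Price P = Σ PV = 9,569.9425.
Macaulay duration = Σ(t·PV) / P = 51,732.4447 / 9,569.9425 = 5.40572 half-year periods.
In years: 5.40572 / 2 = 2.70286 years.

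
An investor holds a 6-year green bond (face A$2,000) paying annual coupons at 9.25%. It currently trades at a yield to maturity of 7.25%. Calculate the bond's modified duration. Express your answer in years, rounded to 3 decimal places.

4.587 years

Periodic yield y = 0.0725. First find Macaulay duration:
  t   CF        PV=CF/(1+0.0725)^t    t·PV
  1       185.00       172.4942       172.4942
  2       185.00       160.8337       321.6675
  3       185.00       149.9615       449.8846
  4       185.00       139.8243       559.2970
  5       185.00       130.3723       651.8613
  6     2,185.00     1,435.7130     8,614.2781
  Σ                  2,189.1990    10,769.4826
P = 2,189.1990; Macaulay duration = 10,769.4826 / 2,189.1990 = 4.91937 years.
Modified duration = D_Mac / (1 + y) = 4.91937 / 1.0725 = 4.58683 years.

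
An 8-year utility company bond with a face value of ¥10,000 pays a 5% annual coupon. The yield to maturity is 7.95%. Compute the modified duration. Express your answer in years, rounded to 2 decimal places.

Periodic yield y = 0.0795. First find Macaulay duration:
  t   CF        PV=CF/(1+0.0795)^t    t·PV
  1       500.00       463.1774       463.1774
  2       500.00       429.0666       858.1332
  3       500.00       397.4679     1,192.4037
  4       500.00       368.1963     1,472.7852
  5       500.00       341.0804     1,705.4020
  6       500.00       315.9615     1,895.7688
  7       500.00       292.6924     2,048.8470
  8    10,500.00     5,693.8776    45,551.0207
  Σ                  8,301.5201    55,187.5380
P = 8,301.5201; Macaulay duration = 55,187.5380 / 8,301.5201 = 6.64788 years.
Modified duration = D_Mac / (1 + y) = 6.64788 / 1.0795 = 6.15830 years.

6.16 years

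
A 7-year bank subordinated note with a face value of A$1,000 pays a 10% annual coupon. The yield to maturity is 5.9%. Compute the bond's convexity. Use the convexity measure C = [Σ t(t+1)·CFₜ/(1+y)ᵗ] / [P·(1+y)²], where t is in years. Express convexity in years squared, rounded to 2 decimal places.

With y = 0.059:
  t   CF        PV=CF/(1+0.059)^t    t·PV        t(t+1)·PV
  1       100.00        94.4287        94.4287         188.8574
  2       100.00        89.1678       178.3356         535.0068
  3       100.00        84.2000       252.6000       1,010.4001
  4       100.00        79.5090       318.0359       1,590.1795
  5       100.00        75.0793       375.3965       2,252.3789
  6       100.00        70.8964       425.3785       2,977.6492
  7     1,100.00       736.4122     5,154.8853      41,239.0822
  Σ                  1,229.6934     6,799.0605      49,793.5542
P = 1,229.6934.
Convexity = Σ t(t+1)·PV / [P·(1+y)²] = 49,793.5542 / (1,229.6934 × 1.121481) = 36.10642.

36.11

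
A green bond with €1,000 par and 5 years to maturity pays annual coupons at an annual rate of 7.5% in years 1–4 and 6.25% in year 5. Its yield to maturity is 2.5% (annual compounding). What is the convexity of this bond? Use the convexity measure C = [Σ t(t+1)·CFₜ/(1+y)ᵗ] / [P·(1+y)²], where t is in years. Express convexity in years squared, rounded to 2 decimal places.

24.12

With y = 0.025:
  t   CF        PV=CF/(1+0.025)^t    t·PV        t(t+1)·PV
  1        75.00        73.1707        73.1707         146.3415
  2        75.00        71.3861       142.7722         428.3165
  3        75.00        69.6450       208.9349         835.7395
  4        75.00        67.9463       271.7852       1,358.9260
  5     1,062.50       939.0952     4,695.4759      28,172.8554
  Σ                  1,221.2432     5,392.1389      30,942.1788
P = 1,221.2432.
Convexity = Σ t(t+1)·PV / [P·(1+y)²] = 30,942.1788 / (1,221.2432 × 1.050625) = 24.11576.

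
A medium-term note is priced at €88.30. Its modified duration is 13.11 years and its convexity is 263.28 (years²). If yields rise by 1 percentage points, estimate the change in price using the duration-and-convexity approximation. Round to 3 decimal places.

-€10.414

Duration effect: -D_mod·Δy = -13.11 × (+0.01) = -0.131100
Convexity effect: ½·C·(Δy)² = 0.5 × 263.28 × (0.01)² = +0.0131640
ΔP/P ≈ -0.131100 + 0.0131640 = -0.117936
ΔP ≈ 88.30 × (-0.117936) = -10.4137488.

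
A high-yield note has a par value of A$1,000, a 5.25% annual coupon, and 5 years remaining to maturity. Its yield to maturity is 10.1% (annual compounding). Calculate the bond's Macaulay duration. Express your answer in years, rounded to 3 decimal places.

Periodic yield y = 0.101. Discount each cash flow and weight by its year:
  t   CF        PV=CF/(1+0.101)^t    t·PV
  1        52.50        47.6839        47.6839
  2        52.50        43.3096        86.6193
  3        52.50        39.3366       118.0099
  4        52.50        35.7281       142.9124
  5     1,052.50       650.5572     3,252.7862
  Σ                    816.6156     3,648.0118
Price P = Σ PV = 816.6156.
Macaulay duration = Σ(t·PV) / P = 3,648.0118 / 816.6156 = 4.46723 years.

4.467 years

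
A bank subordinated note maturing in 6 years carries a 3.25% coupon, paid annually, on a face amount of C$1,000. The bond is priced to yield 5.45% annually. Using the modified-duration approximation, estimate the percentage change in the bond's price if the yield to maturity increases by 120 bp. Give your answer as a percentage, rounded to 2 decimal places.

-6.28%

Periodic yield y = 0.0545. Modified duration first:
  t   CF        PV=CF/(1+0.0545)^t    t·PV
  1        32.50        30.8203        30.8203
  2        32.50        29.2274        58.4548
  3        32.50        27.7168        83.1505
  4        32.50        26.2843       105.1373
  5        32.50        24.9259       124.6294
  6     1,032.50       750.9492     4,505.6952
  Σ                    889.9239     4,907.8875
P = 889.9239; D_Mac = 5.51495 yrs; D_mod = 5.51495/(1+0.0545) = 5.22992 yrs.
ΔP/P ≈ -D_mod · Δy = -5.22992 × (+0.012) = -0.062759 = -6.2759%.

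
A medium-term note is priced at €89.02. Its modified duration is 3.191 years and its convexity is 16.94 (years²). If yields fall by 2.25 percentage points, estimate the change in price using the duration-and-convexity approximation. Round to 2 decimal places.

Duration effect: -D_mod·Δy = -3.191 × (-0.0225) = +0.0717975
Convexity effect: ½·C·(Δy)² = 0.5 × 16.94 × (-0.0225)² = +0.0042879375
ΔP/P ≈ +0.0717975 + 0.0042879375 = +0.0760854375
ΔP ≈ 89.02 × (+0.0760854375) = +6.77312564625.

+€6.77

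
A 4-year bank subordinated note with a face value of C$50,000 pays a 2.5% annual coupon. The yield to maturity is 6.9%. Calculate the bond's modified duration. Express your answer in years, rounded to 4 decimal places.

Periodic yield y = 0.069. First find Macaulay duration:
  t   CF        PV=CF/(1+0.069)^t    t·PV
  1     1,250.00     1,169.3171     1,169.3171
  2     1,250.00     1,093.8420     2,187.6840
  3     1,250.00     1,023.2386     3,069.7157
  4    51,250.00    39,244.8839   156,979.5357
  Σ                 42,531.2816   163,406.2525
P = 42,531.2816; Macaulay duration = 163,406.2525 / 42,531.2816 = 3.84203 years.
Modified duration = D_Mac / (1 + y) = 3.84203 / 1.069 = 3.59404 years.

3.5940 years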